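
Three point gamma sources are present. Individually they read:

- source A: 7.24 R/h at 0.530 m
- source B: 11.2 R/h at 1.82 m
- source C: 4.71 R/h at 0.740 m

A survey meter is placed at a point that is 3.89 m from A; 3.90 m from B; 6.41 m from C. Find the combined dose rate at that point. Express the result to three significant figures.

Each source contributes Iᵢ·(dᵢ/rᵢ)²; contributions add.
A: 7.24 × (0.530/3.89)² = 0.1344 R/h
B: 11.2 × (1.82/3.90)² = 2.439 R/h
C: 4.71 × (0.740/6.41)² = 0.06277 R/h
Total = 0.1344 + 2.439 + 0.06277 = 2.636 R/h.

2.64 R/h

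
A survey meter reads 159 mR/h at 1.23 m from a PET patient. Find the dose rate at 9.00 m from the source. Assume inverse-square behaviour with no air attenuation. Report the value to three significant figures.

Since intensity falls as 1/r², the rate at 9.00 m is
159 × (1.23/9.00)² = 159 × 0.01868 = 2.970 mR/h.

2.97 mR/h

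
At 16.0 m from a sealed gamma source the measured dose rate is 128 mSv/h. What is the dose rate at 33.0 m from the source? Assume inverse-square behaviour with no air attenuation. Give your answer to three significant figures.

30.1 mSv/h

Applying the 1/r² law, scaling from 16.0 m to 33.0 m:
128 × (16.0/33.0)² = 128 × 0.2351 = 30.09 mSv/h.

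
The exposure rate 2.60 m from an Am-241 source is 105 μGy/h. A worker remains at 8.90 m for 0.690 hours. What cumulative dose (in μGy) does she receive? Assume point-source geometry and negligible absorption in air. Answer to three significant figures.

6.18 μGy

Since intensity falls as 1/r², rate at 8.90 m:
105 × (2.60/8.90)² = 105 × 0.08534 = 8.961 μGy/h.
Dose = rate × time = 8.961 μGy/h × 0.6900 h = 6.183 μGy.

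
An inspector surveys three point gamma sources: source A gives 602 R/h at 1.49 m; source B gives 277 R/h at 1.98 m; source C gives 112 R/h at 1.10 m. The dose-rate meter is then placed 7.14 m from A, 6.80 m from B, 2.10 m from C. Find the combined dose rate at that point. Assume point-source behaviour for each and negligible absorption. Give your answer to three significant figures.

Each source contributes Iᵢ·(dᵢ/rᵢ)²; contributions add.
A: 602 × (1.49/7.14)² = 26.22 R/h
B: 277 × (1.98/6.80)² = 23.49 R/h
C: 112 × (1.10/2.10)² = 30.73 R/h
Total = 26.22 + 23.49 + 30.73 = 80.44 R/h.

80.4 R/h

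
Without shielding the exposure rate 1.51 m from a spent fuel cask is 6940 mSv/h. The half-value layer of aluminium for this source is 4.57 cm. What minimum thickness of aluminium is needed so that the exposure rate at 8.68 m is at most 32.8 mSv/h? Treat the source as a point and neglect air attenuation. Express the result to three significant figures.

12.2 cm

At 8.68 m, distance alone gives 6940 × (1.51/8.68)² = 6940 × 0.03026 = 210.0 mSv/h.
Further attenuation needed: 210.0/32.8 = 6.402.
n = log₂(6.402) = 2.679 half-value layers.
Thickness = 2.679 × 4.57 cm = 12.24 cm.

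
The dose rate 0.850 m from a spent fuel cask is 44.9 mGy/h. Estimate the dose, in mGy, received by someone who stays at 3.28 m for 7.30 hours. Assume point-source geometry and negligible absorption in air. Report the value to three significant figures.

22.0 mGy

By the inverse-square law, rate at 3.28 m:
(0.850/3.28)² = 0.06716, so 44.9 × 0.06716 = 3.015 mGy/h.
Dose = rate × time = 3.015 mGy/h × 7.300 h = 22.01 mGy.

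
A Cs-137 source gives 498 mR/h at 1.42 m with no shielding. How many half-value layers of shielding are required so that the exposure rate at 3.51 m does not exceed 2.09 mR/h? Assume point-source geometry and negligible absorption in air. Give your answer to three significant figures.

5.29 half-value layers

At 3.51 m, distance alone gives (1.42/3.51)² = 0.1637, so 498 × 0.1637 = 81.52 mR/h.
Further attenuation needed: 81.52/2.09 = 39.00.
n = log₂(39.00) = 5.285 half-value layers.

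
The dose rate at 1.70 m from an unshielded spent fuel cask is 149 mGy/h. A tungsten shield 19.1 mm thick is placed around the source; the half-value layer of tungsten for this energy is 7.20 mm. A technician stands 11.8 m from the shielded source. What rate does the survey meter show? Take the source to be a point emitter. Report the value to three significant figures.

Distance alone: 149 × (1.70/11.8)² = 149 × 0.02076 = 3.093 mGy/h.
Shield: 19.1/7.20 = 2.653 half-value layers → attenuation 2^(−2.653) = 0.1590.
Combined: 3.093 × 0.1590 = 0.4918 mGy/h.

0.492 mGy/h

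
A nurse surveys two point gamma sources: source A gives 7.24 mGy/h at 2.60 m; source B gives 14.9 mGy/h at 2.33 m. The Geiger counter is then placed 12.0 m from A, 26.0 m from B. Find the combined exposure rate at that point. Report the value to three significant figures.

By superposition, sum each source's inverse-square contribution:
A: 7.24 × (2.60/12.0)² = 0.3399 mGy/h
B: 14.9 × (2.33/26.0)² = 0.1197 mGy/h
Total = 0.3399 + 0.1197 = 0.4596 mGy/h.

0.460 mGy/h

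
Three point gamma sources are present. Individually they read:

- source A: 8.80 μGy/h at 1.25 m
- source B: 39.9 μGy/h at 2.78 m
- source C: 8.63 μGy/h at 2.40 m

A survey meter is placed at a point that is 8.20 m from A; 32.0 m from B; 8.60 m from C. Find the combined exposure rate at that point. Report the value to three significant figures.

Each source contributes Iᵢ·(dᵢ/rᵢ)²; contributions add.
A: 8.80 × (1.25/8.20)² = 0.2045 μGy/h
B: 39.9 × (2.78/32.0)² = 0.3011 μGy/h
C: 8.63 × (2.40/8.60)² = 0.6721 μGy/h
Total = 0.2045 + 0.3011 + 0.6721 = 1.178 μGy/h.

1.18 μGy/h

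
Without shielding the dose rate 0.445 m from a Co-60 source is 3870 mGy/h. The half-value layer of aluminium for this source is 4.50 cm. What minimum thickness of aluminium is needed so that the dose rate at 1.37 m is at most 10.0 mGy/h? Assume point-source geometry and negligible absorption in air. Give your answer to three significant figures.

At 1.37 m, distance alone gives 3870 × (0.445/1.37)² = 3870 × 0.1055 = 408.3 mGy/h.
Further attenuation needed: 408.3/10.0 = 40.83.
n = log₂(40.83) = 5.352 half-value layers.
Thickness = 5.352 × 4.50 cm = 24.08 cm.

24.1 cm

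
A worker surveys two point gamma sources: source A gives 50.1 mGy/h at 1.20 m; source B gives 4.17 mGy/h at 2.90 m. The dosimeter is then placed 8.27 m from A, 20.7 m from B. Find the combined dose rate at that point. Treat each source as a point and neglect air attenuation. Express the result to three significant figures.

1.14 mGy/h

Each source contributes Iᵢ·(dᵢ/rᵢ)²; contributions add.
A: 50.1 × (1.20/8.27)² = 1.055 mGy/h
B: 4.17 × (2.90/20.7)² = 0.08184 mGy/h
Total = 1.055 + 0.08184 = 1.137 mGy/h.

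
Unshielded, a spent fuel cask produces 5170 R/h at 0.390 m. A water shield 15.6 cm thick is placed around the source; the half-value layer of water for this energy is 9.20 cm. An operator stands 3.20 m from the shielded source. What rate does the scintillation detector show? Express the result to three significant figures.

23.7 R/h

Distance alone: (0.390/3.20)² = 0.01485, so 5170 × 0.01485 = 76.77 R/h.
Shield: 15.6/9.20 = 1.696 half-value layers → attenuation 2^(−1.696) = 0.3086.
Combined: 76.77 × 0.3086 = 23.69 R/h.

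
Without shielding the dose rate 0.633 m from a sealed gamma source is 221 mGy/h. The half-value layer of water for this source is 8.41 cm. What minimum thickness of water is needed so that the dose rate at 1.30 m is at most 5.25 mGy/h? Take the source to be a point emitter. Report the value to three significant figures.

27.9 cm

At 1.30 m, distance alone gives (0.633/1.30)² = 0.2371, so 221 × 0.2371 = 52.40 mGy/h.
Further attenuation needed: 52.40/5.25 = 9.981.
n = log₂(9.981) = 3.319 half-value layers.
Thickness = 3.319 × 8.41 cm = 27.91 cm.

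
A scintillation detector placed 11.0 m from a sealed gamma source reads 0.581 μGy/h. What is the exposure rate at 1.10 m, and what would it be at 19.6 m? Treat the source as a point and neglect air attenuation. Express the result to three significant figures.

58.1 μGy/h; 0.183 μGy/h

By the inverse-square law,
At 1.10 m: 0.581 × (11.0/1.10)² = 0.581 × 100.0 = 58.10 μGy/h
At 19.6 m: (1.10/19.6)² = 0.003150, so 58.10 × 0.003150 = 0.1830 μGy/h.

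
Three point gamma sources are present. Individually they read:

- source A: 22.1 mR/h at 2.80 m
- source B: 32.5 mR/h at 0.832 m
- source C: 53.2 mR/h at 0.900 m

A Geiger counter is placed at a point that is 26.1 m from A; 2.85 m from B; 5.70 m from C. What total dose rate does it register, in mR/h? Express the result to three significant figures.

4.35 mR/h

Each source contributes Iᵢ·(dᵢ/rᵢ)²; contributions add.
A: 22.1 × (2.80/26.1)² = 0.2543 mR/h
B: 32.5 × (0.832/2.85)² = 2.770 mR/h
C: 53.2 × (0.900/5.70)² = 1.326 mR/h
Total = 0.2543 + 2.770 + 1.326 = 4.350 mR/h.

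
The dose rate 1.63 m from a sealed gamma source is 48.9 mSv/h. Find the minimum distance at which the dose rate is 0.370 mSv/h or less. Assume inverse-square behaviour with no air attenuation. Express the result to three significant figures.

Using I₁d₁² = I₂d₂², d₂ = d₁·√(I₁/I₂).
I₁/I₂ = 48.9/0.370 = 132.2, so d₂ = 1.63 × √132.2 = 18.74 m.

18.7 m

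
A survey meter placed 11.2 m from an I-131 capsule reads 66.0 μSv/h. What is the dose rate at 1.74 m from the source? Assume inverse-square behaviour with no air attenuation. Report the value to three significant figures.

2730 μSv/h

By the inverse-square law, scaling from 11.2 m to 1.74 m:
(11.2/1.74)² = 41.43, so 66.0 × 41.43 = 2734 μSv/h.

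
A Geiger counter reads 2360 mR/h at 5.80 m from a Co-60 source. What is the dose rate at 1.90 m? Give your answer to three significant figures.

By the inverse-square law, the rate at 1.90 m is
(5.80/1.90)² = 9.319, so 2360 × 9.319 = 21990 mR/h.

22000 mR/h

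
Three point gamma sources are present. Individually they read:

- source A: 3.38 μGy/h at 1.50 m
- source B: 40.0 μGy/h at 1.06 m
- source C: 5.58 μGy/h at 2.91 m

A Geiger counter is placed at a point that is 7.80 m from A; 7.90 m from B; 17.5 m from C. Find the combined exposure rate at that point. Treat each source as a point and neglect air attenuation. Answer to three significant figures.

0.999 μGy/h

By superposition, sum each source's inverse-square contribution:
A: 3.38 × (1.50/7.80)² = 0.1250 μGy/h
B: 40.0 × (1.06/7.90)² = 0.7201 μGy/h
C: 5.58 × (2.91/17.5)² = 0.1543 μGy/h
Total = 0.1250 + 0.7201 + 0.1543 = 0.9994 μGy/h.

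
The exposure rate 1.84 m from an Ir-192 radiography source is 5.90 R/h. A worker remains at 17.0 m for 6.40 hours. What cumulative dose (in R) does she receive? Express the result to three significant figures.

Since intensity falls as 1/r², rate at 17.0 m:
(1.84/17.0)² = 0.01171, so 5.90 × 0.01171 = 0.06909 R/h.
Dose = rate × time = 0.06909 R/h × 6.400 h = 0.4422 R.

0.442 R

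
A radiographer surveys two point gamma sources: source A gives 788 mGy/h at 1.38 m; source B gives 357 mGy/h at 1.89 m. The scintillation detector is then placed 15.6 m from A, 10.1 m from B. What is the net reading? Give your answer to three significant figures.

By superposition, sum each source's inverse-square contribution:
A: 788 × (1.38/15.6)² = 6.166 mGy/h
B: 357 × (1.89/10.1)² = 12.50 mGy/h
Total = 6.166 + 12.50 = 18.67 mGy/h.

18.7 mGy/h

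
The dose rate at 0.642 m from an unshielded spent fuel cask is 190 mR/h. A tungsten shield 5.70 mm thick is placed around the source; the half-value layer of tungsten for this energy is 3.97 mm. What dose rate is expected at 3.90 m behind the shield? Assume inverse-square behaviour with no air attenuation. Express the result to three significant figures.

Distance alone: (0.642/3.90)² = 0.02710, so 190 × 0.02710 = 5.149 mR/h.
Shield: 5.70/3.97 = 1.436 half-value layers → attenuation 2^(−1.436) = 0.3696.
Combined: 5.149 × 0.3696 = 1.903 mR/h.

1.90 mR/h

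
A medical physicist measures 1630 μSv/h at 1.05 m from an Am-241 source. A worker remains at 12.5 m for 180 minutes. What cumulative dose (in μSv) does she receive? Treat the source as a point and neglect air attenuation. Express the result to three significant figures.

34.5 μSv

Using I₁d₁² = I₂d₂², rate at 12.5 m:
1630 × (1.05/12.5)² = 1630 × 0.007056 = 11.50 μSv/h.
Dose = rate × time = 11.50 μSv/h × 3.000 h = 34.50 μSv.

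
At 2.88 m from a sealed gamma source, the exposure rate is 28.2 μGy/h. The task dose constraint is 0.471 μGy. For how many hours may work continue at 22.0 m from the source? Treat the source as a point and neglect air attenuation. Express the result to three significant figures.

0.975 h

Applying the 1/r² law, rate at 22.0 m:
(2.88/22.0)² = 0.01714, so 28.2 × 0.01714 = 0.4833 μGy/h.
Stay time = 0.471 μGy ÷ 0.4833 μGy/h = 0.9745 h.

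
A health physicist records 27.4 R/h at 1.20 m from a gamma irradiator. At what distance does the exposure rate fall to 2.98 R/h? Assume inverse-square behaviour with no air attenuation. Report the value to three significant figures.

By the inverse-square law, d₂ = d₁·√(I₁/I₂).
I₁/I₂ = 27.4/2.98 = 9.195, so d₂ = 1.20 × √9.195 = 3.639 m.

3.64 m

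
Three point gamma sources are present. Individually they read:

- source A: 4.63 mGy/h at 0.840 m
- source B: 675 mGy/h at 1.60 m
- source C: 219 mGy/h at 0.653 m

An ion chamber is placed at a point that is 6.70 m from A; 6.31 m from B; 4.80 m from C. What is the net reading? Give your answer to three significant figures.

47.5 mGy/h

By superposition, sum each source's inverse-square contribution:
A: 4.63 × (0.840/6.70)² = 0.07278 mGy/h
B: 675 × (1.60/6.31)² = 43.40 mGy/h
C: 219 × (0.653/4.80)² = 4.053 mGy/h
Total = 0.07278 + 43.40 + 4.053 = 47.53 mGy/h.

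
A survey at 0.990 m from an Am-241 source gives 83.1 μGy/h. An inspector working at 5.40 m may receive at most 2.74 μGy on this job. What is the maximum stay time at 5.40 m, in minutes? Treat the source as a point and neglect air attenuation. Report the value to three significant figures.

58.9 min

Applying the 1/r² law, rate at 5.40 m:
(0.990/5.40)² = 0.03361, so 83.1 × 0.03361 = 2.793 μGy/h.
Stay time = 2.74 μGy ÷ 2.793 μGy/h = 0.9810 h = 58.86 min.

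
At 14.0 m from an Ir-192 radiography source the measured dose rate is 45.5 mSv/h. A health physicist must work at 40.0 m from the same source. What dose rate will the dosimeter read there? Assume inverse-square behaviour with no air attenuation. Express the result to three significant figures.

5.57 mSv/h

Intensity scales as (d₁/d₂)², so scaling from 14.0 m to 40.0 m:
(14.0/40.0)² = 0.1225, so 45.5 × 0.1225 = 5.574 mSv/h.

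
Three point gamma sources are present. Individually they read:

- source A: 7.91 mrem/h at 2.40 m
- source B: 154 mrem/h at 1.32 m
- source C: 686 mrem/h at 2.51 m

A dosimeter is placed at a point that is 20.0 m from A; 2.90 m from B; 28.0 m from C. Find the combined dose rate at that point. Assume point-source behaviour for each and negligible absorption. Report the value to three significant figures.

37.5 mrem/h

Each source contributes Iᵢ·(dᵢ/rᵢ)²; contributions add.
A: 7.91 × (2.40/20.0)² = 0.1139 mrem/h
B: 154 × (1.32/2.90)² = 31.91 mrem/h
C: 686 × (2.51/28.0)² = 5.513 mrem/h
Total = 0.1139 + 31.91 + 5.513 = 37.54 mrem/h.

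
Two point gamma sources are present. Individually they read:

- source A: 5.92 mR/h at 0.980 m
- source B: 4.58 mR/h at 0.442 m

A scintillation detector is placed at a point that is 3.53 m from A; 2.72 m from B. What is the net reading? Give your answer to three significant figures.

0.577 mR/h

Each source contributes Iᵢ·(dᵢ/rᵢ)²; contributions add.
A: 5.92 × (0.980/3.53)² = 0.4563 mR/h
B: 4.58 × (0.442/2.72)² = 0.1209 mR/h
Total = 0.4563 + 0.1209 = 0.5772 mR/h.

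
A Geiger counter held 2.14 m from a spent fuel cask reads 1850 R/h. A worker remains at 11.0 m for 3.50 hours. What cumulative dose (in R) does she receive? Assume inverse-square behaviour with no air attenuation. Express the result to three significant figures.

Applying the 1/r² law, rate at 11.0 m:
1850 × (2.14/11.0)² = 1850 × 0.03785 = 70.02 R/h.
Dose = rate × time = 70.02 R/h × 3.500 h = 245.1 R.

245 R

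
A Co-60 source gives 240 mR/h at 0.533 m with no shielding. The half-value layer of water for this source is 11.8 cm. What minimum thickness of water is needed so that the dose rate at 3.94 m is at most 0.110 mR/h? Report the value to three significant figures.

At 3.94 m, distance alone gives (0.533/3.94)² = 0.01830, so 240 × 0.01830 = 4.392 mR/h.
Further attenuation needed: 4.392/0.110 = 39.93.
n = log₂(39.93) = 5.319 half-value layers.
Thickness = 5.319 × 11.8 cm = 62.76 cm.

62.8 cm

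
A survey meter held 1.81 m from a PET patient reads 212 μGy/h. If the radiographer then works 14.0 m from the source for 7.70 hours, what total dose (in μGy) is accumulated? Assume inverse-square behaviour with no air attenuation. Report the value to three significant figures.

27.3 μGy

Using I₁d₁² = I₂d₂², rate at 14.0 m:
(1.81/14.0)² = 0.01671, so 212 × 0.01671 = 3.543 μGy/h.
Dose = rate × time = 3.543 μGy/h × 7.700 h = 27.28 μGy.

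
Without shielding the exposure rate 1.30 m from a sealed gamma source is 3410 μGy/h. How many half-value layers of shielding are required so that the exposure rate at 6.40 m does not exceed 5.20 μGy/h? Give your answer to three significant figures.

At 6.40 m, distance alone gives 3410 × (1.30/6.40)² = 3410 × 0.04126 = 140.7 μGy/h.
Further attenuation needed: 140.7/5.20 = 27.06.
n = log₂(27.06) = 4.758 half-value layers.

4.76 half-value layers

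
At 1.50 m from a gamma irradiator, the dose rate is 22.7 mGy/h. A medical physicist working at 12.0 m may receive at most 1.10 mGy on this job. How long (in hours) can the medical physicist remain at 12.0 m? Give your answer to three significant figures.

Since intensity falls as 1/r², rate at 12.0 m:
22.7 × (1.50/12.0)² = 22.7 × 0.01562 = 0.3546 mGy/h.
Stay time = 1.10 mGy ÷ 0.3546 mGy/h = 3.102 h.

3.10 h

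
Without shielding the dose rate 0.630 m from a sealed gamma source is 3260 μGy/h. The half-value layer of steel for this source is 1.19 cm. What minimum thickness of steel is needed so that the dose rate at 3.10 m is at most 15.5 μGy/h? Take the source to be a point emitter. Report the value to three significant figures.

3.71 cm

At 3.10 m, distance alone gives 3260 × (0.630/3.10)² = 3260 × 0.04130 = 134.6 μGy/h.
Further attenuation needed: 134.6/15.5 = 8.684.
n = log₂(8.684) = 3.118 half-value layers.
Thickness = 3.118 × 1.19 cm = 3.710 cm.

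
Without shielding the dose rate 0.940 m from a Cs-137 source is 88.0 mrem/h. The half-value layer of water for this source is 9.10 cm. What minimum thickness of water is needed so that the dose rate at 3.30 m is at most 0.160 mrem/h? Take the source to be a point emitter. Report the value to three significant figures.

At 3.30 m, distance alone gives 88.0 × (0.940/3.30)² = 88.0 × 0.08114 = 7.140 mrem/h.
Further attenuation needed: 7.140/0.160 = 44.62.
n = log₂(44.62) = 5.480 half-value layers.
Thickness = 5.480 × 9.10 cm = 49.87 cm.

49.9 cm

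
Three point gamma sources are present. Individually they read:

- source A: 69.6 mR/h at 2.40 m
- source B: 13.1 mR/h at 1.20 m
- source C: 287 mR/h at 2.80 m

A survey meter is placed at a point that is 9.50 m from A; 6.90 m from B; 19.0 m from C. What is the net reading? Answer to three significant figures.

By superposition, sum each source's inverse-square contribution:
A: 69.6 × (2.40/9.50)² = 4.442 mR/h
B: 13.1 × (1.20/6.90)² = 0.3962 mR/h
C: 287 × (2.80/19.0)² = 6.233 mR/h
Total = 4.442 + 0.3962 + 6.233 = 11.07 mR/h.

11.1 mR/h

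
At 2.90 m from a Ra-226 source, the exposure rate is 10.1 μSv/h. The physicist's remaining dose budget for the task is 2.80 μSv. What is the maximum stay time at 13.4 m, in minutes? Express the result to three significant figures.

Using I₁d₁² = I₂d₂², rate at 13.4 m:
(2.90/13.4)² = 0.04684, so 10.1 × 0.04684 = 0.4731 μSv/h.
Stay time = 2.80 μSv ÷ 0.4731 μSv/h = 5.918 h = 355.1 min.

355 min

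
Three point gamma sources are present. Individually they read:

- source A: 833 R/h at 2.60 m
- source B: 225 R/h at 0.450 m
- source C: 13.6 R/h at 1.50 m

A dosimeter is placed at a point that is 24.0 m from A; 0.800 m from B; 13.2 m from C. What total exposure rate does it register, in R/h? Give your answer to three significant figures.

By superposition, sum each source's inverse-square contribution:
A: 833 × (2.60/24.0)² = 9.776 R/h
B: 225 × (0.450/0.800)² = 71.19 R/h
C: 13.6 × (1.50/13.2)² = 0.1756 R/h
Total = 9.776 + 71.19 + 0.1756 = 81.14 R/h.

81.1 R/h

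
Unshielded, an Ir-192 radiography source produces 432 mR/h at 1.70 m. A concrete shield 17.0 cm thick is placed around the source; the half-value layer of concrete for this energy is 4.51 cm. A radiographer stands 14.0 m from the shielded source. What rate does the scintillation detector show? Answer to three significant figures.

0.467 mR/h

Distance alone: (1.70/14.0)² = 0.01474, so 432 × 0.01474 = 6.368 mR/h.
Shield: 17.0/4.51 = 3.769 half-value layers → attenuation 2^(−3.769) = 0.07335.
Combined: 6.368 × 0.07335 = 0.4671 mR/h.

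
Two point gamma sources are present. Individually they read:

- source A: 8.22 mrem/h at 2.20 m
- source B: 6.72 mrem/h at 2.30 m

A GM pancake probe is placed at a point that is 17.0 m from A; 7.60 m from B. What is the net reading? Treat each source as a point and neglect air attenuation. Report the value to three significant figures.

By superposition, sum each source's inverse-square contribution:
A: 8.22 × (2.20/17.0)² = 0.1377 mrem/h
B: 6.72 × (2.30/7.60)² = 0.6155 mrem/h
Total = 0.1377 + 0.6155 = 0.7532 mrem/h.

0.753 mrem/h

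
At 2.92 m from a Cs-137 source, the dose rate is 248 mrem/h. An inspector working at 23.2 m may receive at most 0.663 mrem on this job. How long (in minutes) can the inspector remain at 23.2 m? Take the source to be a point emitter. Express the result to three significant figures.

10.1 min

By the inverse-square law, rate at 23.2 m:
248 × (2.92/23.2)² = 248 × 0.01584 = 3.928 mrem/h.
Stay time = 0.663 mrem ÷ 3.928 mrem/h = 0.1688 h = 10.13 min.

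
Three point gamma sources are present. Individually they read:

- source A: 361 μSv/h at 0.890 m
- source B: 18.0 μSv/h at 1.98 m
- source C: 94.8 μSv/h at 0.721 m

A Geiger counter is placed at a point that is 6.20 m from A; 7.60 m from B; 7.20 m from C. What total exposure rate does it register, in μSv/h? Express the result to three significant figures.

9.61 μSv/h

Each source contributes Iᵢ·(dᵢ/rᵢ)²; contributions add.
A: 361 × (0.890/6.20)² = 7.439 μSv/h
B: 18.0 × (1.98/7.60)² = 1.222 μSv/h
C: 94.8 × (0.721/7.20)² = 0.9506 μSv/h
Total = 7.439 + 1.222 + 0.9506 = 9.612 μSv/h.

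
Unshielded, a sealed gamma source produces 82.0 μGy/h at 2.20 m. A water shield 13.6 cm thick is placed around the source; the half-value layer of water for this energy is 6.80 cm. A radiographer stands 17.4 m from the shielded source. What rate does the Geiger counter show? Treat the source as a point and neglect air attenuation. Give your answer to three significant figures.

Distance alone: (2.20/17.4)² = 0.01599, so 82.0 × 0.01599 = 1.311 μGy/h.
Shield: 13.6/6.80 = 2.000 half-value layers → attenuation 2^(−2.000) = 0.2500.
Combined: 1.311 × 0.2500 = 0.3277 μGy/h.

0.328 μGy/h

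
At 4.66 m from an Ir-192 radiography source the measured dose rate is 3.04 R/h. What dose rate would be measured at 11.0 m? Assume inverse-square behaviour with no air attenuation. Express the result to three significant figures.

Using I₁d₁² = I₂d₂², scaling from 4.66 m to 11.0 m:
3.04 × (4.66/11.0)² = 3.04 × 0.1795 = 0.5457 R/h.

0.546 R/h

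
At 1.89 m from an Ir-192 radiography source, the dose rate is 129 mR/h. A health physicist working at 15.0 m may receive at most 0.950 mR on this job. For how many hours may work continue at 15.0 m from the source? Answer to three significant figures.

0.464 h

Since intensity falls as 1/r², rate at 15.0 m:
129 × (1.89/15.0)² = 129 × 0.01588 = 2.049 mR/h.
Stay time = 0.950 mR ÷ 2.049 mR/h = 0.4636 h.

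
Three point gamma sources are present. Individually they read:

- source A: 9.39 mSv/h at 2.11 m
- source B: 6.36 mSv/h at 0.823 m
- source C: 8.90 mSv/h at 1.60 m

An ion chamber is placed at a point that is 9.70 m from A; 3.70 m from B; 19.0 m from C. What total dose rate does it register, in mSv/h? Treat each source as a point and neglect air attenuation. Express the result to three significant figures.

0.822 mSv/h

By superposition, sum each source's inverse-square contribution:
A: 9.39 × (2.11/9.70)² = 0.4443 mSv/h
B: 6.36 × (0.823/3.70)² = 0.3147 mSv/h
C: 8.90 × (1.60/19.0)² = 0.06311 mSv/h
Total = 0.4443 + 0.3147 + 0.06311 = 0.8221 mSv/h.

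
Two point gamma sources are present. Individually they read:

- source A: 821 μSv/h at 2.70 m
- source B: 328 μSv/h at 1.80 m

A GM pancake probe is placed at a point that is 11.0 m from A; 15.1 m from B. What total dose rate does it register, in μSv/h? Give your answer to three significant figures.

54.1 μSv/h

Each source contributes Iᵢ·(dᵢ/rᵢ)²; contributions add.
A: 821 × (2.70/11.0)² = 49.46 μSv/h
B: 328 × (1.80/15.1)² = 4.661 μSv/h
Total = 49.46 + 4.661 = 54.12 μSv/h.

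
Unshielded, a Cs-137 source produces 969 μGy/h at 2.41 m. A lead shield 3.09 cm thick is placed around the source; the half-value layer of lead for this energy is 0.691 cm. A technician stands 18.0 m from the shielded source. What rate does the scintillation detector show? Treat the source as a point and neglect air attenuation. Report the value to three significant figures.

0.783 μGy/h

Distance alone: (2.41/18.0)² = 0.01793, so 969 × 0.01793 = 17.37 μGy/h.
Shield: 3.09/0.691 = 4.472 half-value layers → attenuation 2^(−4.472) = 0.04506.
Combined: 17.37 × 0.04506 = 0.7827 μGy/h.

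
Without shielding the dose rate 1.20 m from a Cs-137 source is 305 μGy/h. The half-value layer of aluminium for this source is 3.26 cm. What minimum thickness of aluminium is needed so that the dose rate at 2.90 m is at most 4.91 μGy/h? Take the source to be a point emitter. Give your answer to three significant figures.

At 2.90 m, distance alone gives 305 × (1.20/2.90)² = 305 × 0.1712 = 52.22 μGy/h.
Further attenuation needed: 52.22/4.91 = 10.64.
n = log₂(10.64) = 3.411 half-value layers.
Thickness = 3.411 × 3.26 cm = 11.12 cm.

11.1 cm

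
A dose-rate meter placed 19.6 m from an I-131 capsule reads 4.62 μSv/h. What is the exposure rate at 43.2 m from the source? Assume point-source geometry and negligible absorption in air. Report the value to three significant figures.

0.951 μSv/h

Since intensity falls as 1/r², scaling from 19.6 m to 43.2 m:
(19.6/43.2)² = 0.2058, so 4.62 × 0.2058 = 0.9508 μSv/h.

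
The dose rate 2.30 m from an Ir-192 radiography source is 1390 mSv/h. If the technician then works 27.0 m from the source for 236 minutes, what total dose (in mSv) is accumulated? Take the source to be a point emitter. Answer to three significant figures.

39.7 mSv

By the inverse-square law, rate at 27.0 m:
(2.30/27.0)² = 0.007257, so 1390 × 0.007257 = 10.09 mSv/h.
Dose = rate × time = 10.09 mSv/h × 3.933 h = 39.68 mSv.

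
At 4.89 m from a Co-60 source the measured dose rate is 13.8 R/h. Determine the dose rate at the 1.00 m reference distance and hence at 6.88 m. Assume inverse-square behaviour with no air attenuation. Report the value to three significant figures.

Applying the 1/r² law,
At 1.00 m: 13.8 × (4.89/1.00)² = 13.8 × 23.91 = 330.0 R/h
At 6.88 m: (1.00/6.88)² = 0.02113, so 330.0 × 0.02113 = 6.973 R/h.

330 R/h; 6.97 R/h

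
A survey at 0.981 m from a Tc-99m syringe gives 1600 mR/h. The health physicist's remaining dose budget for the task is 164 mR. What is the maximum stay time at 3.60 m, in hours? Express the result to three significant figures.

1.38 h

Since intensity falls as 1/r², rate at 3.60 m:
1600 × (0.981/3.60)² = 1600 × 0.07426 = 118.8 mR/h.
Stay time = 164 mR ÷ 118.8 mR/h = 1.380 h.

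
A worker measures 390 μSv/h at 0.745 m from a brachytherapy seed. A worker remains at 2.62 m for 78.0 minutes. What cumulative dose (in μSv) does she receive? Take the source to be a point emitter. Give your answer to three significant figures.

By the inverse-square law, rate at 2.62 m:
390 × (0.745/2.62)² = 390 × 0.08086 = 31.54 μSv/h.
Dose = rate × time = 31.54 μSv/h × 1.300 h = 41.00 μSv.

41.0 μSv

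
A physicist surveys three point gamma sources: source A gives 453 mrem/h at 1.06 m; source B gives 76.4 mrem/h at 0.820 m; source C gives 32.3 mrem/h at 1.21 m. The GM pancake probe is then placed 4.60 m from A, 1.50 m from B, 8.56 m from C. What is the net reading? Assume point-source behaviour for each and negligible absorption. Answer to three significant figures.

Each source contributes Iᵢ·(dᵢ/rᵢ)²; contributions add.
A: 453 × (1.06/4.60)² = 24.05 mrem/h
B: 76.4 × (0.820/1.50)² = 22.83 mrem/h
C: 32.3 × (1.21/8.56)² = 0.6454 mrem/h
Total = 24.05 + 22.83 + 0.6454 = 47.53 mrem/h.

47.5 mrem/h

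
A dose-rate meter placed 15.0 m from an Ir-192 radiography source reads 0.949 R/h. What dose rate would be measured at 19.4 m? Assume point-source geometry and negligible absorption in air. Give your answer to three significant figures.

Using I₁d₁² = I₂d₂², scaling from 15.0 m to 19.4 m:
(15.0/19.4)² = 0.5978, so 0.949 × 0.5978 = 0.5673 R/h.

0.567 R/h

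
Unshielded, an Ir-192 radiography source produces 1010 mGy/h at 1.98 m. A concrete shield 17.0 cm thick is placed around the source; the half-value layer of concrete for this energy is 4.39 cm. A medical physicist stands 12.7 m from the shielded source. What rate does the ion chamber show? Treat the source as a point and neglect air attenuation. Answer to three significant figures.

1.68 mGy/h

Distance alone: (1.98/12.7)² = 0.02431, so 1010 × 0.02431 = 24.55 mGy/h.
Shield: 17.0/4.39 = 3.872 half-value layers → attenuation 2^(−3.872) = 0.06830.
Combined: 24.55 × 0.06830 = 1.677 mGy/h.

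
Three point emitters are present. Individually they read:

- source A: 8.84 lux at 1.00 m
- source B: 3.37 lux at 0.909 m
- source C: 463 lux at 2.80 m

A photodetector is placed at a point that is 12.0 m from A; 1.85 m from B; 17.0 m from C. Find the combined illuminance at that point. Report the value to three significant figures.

Each source contributes Iᵢ·(dᵢ/rᵢ)²; contributions add.
A: 8.84 × (1.00/12.0)² = 0.06139 lux
B: 3.37 × (0.909/1.85)² = 0.8136 lux
C: 463 × (2.80/17.0)² = 12.56 lux
Total = 0.06139 + 0.8136 + 12.56 = 13.43 lux.

13.4 lux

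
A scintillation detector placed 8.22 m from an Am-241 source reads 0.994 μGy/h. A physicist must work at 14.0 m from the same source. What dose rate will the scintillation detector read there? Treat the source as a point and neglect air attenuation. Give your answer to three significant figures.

Using I₁d₁² = I₂d₂², scaling from 8.22 m to 14.0 m:
0.994 × (8.22/14.0)² = 0.994 × 0.3447 = 0.3426 μGy/h.

0.343 μGy/h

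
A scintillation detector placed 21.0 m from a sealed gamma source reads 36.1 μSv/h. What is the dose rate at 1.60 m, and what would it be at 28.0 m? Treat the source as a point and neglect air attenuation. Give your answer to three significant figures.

Using I₁d₁² = I₂d₂²,
At 1.60 m: (21.0/1.60)² = 172.3, so 36.1 × 172.3 = 6220 μSv/h
At 28.0 m: 6220 × (1.60/28.0)² = 6220 × 0.003265 = 20.31 μSv/h.

6220 μSv/h; 20.3 μSv/h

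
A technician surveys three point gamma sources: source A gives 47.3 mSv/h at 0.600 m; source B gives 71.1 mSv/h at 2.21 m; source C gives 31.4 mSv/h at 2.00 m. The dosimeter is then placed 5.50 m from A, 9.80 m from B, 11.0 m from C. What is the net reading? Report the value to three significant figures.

Each source contributes Iᵢ·(dᵢ/rᵢ)²; contributions add.
A: 47.3 × (0.600/5.50)² = 0.5629 mSv/h
B: 71.1 × (2.21/9.80)² = 3.616 mSv/h
C: 31.4 × (2.00/11.0)² = 1.038 mSv/h
Total = 0.5629 + 3.616 + 1.038 = 5.217 mSv/h.

5.22 mSv/h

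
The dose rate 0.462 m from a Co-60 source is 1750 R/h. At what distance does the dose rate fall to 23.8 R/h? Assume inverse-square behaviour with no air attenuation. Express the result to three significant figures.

3.96 m

Applying the 1/r² law, d₂ = d₁·√(I₁/I₂).
I₁/I₂ = 1750/23.8 = 73.53, so d₂ = 0.462 × √73.53 = 3.962 m.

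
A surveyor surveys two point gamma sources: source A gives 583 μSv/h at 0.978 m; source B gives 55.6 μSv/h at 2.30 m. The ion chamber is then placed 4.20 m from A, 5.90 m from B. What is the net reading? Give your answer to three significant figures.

Each source contributes Iᵢ·(dᵢ/rᵢ)²; contributions add.
A: 583 × (0.978/4.20)² = 31.61 μSv/h
B: 55.6 × (2.30/5.90)² = 8.449 μSv/h
Total = 31.61 + 8.449 = 40.06 μSv/h.

40.1 μSv/h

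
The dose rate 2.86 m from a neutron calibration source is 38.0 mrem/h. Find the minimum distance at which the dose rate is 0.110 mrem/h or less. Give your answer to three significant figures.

53.2 m

Using I₁d₁² = I₂d₂², d₂ = d₁·√(I₁/I₂).
I₁/I₂ = 38.0/0.110 = 345.5, so d₂ = 2.86 × √345.5 = 53.16 m.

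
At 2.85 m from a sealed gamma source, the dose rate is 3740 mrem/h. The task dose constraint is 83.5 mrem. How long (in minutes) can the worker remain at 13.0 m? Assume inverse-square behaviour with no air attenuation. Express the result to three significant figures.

27.9 min

Since intensity falls as 1/r², rate at 13.0 m:
(2.85/13.0)² = 0.04806, so 3740 × 0.04806 = 179.7 mrem/h.
Stay time = 83.5 mrem ÷ 179.7 mrem/h = 0.4647 h = 27.88 min.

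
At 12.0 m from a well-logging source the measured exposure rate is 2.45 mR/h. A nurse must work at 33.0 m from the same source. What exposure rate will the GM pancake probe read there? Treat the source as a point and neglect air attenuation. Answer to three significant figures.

0.324 mR/h

Using I₁d₁² = I₂d₂², scaling from 12.0 m to 33.0 m:
2.45 × (12.0/33.0)² = 2.45 × 0.1322 = 0.3239 mR/h.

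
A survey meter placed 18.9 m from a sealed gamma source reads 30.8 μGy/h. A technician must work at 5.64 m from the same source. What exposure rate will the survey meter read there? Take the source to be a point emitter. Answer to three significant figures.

346 μGy/h

Intensity scales as (d₁/d₂)², so scaling from 18.9 m to 5.64 m:
30.8 × (18.9/5.64)² = 30.8 × 11.23 = 345.9 μGy/h.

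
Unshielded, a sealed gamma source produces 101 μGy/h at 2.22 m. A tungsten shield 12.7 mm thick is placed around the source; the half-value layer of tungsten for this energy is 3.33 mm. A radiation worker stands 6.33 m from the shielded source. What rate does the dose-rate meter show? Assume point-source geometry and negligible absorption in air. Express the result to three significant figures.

Distance alone: 101 × (2.22/6.33)² = 101 × 0.1230 = 12.42 μGy/h.
Shield: 12.7/3.33 = 3.814 half-value layers → attenuation 2^(−3.814) = 0.07110.
Combined: 12.42 × 0.07110 = 0.8831 μGy/h.

0.883 μGy/h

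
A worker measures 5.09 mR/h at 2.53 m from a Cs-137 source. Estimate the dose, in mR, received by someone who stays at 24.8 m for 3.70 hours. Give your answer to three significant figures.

By the inverse-square law, rate at 24.8 m:
5.09 × (2.53/24.8)² = 5.09 × 0.01041 = 0.05299 mR/h.
Dose = rate × time = 0.05299 mR/h × 3.700 h = 0.1961 mR.

0.196 mR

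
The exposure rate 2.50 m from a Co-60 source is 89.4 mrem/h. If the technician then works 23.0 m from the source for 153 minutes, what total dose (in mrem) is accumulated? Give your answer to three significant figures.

Intensity scales as (d₁/d₂)², so rate at 23.0 m:
89.4 × (2.50/23.0)² = 89.4 × 0.01181 = 1.056 mrem/h.
Dose = rate × time = 1.056 mrem/h × 2.550 h = 2.693 mrem.

2.69 mrem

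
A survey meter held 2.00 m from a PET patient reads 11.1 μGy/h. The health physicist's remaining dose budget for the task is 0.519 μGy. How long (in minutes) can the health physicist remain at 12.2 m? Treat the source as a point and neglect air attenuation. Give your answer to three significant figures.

104 min

Applying the 1/r² law, rate at 12.2 m:
11.1 × (2.00/12.2)² = 11.1 × 0.02687 = 0.2983 μGy/h.
Stay time = 0.519 μGy ÷ 0.2983 μGy/h = 1.740 h = 104.4 min.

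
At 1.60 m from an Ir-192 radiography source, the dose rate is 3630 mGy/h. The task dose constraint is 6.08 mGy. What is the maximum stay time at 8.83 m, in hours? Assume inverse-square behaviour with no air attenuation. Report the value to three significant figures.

0.0510 h

Applying the 1/r² law, rate at 8.83 m:
(1.60/8.83)² = 0.03283, so 3630 × 0.03283 = 119.2 mGy/h.
Stay time = 6.08 mGy ÷ 119.2 mGy/h = 0.05101 h.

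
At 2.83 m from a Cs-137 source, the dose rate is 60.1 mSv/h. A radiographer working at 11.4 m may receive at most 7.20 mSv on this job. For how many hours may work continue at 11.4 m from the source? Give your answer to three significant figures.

1.94 h

Since intensity falls as 1/r², rate at 11.4 m:
(2.83/11.4)² = 0.06163, so 60.1 × 0.06163 = 3.704 mSv/h.
Stay time = 7.20 mSv ÷ 3.704 mSv/h = 1.944 h.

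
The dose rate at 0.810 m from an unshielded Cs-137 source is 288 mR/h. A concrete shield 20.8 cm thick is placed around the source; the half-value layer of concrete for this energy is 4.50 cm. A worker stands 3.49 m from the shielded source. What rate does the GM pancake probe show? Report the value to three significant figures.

0.630 mR/h

Distance alone: (0.810/3.49)² = 0.05387, so 288 × 0.05387 = 15.51 mR/h.
Shield: 20.8/4.50 = 4.622 half-value layers → attenuation 2^(−4.622) = 0.04061.
Combined: 15.51 × 0.04061 = 0.6299 mR/h.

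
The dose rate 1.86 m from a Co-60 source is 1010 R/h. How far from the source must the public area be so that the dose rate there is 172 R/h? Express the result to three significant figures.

4.51 m

Applying the 1/r² law, d₂ = d₁·√(I₁/I₂).
I₁/I₂ = 1010/172 = 5.872, so d₂ = 1.86 × √5.872 = 4.507 m.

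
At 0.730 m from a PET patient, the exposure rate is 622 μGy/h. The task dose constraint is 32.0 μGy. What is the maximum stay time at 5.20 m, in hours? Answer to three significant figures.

Using I₁d₁² = I₂d₂², rate at 5.20 m:
622 × (0.730/5.20)² = 622 × 0.01971 = 12.26 μGy/h.
Stay time = 32.0 μGy ÷ 12.26 μGy/h = 2.610 h.

2.61 h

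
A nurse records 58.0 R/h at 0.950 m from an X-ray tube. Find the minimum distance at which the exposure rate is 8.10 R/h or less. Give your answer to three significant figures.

Applying the 1/r² law, d₂ = d₁·√(I₁/I₂).
I₁/I₂ = 58.0/8.10 = 7.160, so d₂ = 0.950 × √7.160 = 2.542 m.

2.54 m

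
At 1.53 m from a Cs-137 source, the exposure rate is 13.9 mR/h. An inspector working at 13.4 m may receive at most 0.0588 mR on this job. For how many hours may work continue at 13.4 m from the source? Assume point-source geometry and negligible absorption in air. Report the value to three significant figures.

0.324 h

Using I₁d₁² = I₂d₂², rate at 13.4 m:
13.9 × (1.53/13.4)² = 13.9 × 0.01304 = 0.1813 mR/h.
Stay time = 0.0588 mR ÷ 0.1813 mR/h = 0.3243 h.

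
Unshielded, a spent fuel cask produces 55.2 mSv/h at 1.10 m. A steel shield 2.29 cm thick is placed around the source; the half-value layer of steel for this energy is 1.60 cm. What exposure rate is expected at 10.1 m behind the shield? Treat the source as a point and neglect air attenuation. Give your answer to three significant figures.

Distance alone: (1.10/10.1)² = 0.01186, so 55.2 × 0.01186 = 0.6547 mSv/h.
Shield: 2.29/1.60 = 1.431 half-value layers → attenuation 2^(−1.431) = 0.3709.
Combined: 0.6547 × 0.3709 = 0.2428 mSv/h.

0.243 mSv/h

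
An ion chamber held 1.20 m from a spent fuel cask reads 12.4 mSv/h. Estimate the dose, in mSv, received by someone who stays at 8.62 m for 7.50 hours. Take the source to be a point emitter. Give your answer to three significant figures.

Applying the 1/r² law, rate at 8.62 m:
12.4 × (1.20/8.62)² = 12.4 × 0.01938 = 0.2403 mSv/h.
Dose = rate × time = 0.2403 mSv/h × 7.500 h = 1.802 mSv.

1.80 mSv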